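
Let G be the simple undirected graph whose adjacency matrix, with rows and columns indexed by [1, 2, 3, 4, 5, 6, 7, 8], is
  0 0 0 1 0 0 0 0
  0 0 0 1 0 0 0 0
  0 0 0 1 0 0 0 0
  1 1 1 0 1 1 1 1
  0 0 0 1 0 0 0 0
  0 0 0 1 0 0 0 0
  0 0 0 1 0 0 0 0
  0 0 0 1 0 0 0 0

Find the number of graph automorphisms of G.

5040

Vertex 4 has degree 7 and every other vertex has degree 1, so G is the star K_{1,7} with centre 4. Any automorphism fixes the centre and permutes the 7 leaves freely, so Aut(G) ≅ S_7 of order 7! = 5040.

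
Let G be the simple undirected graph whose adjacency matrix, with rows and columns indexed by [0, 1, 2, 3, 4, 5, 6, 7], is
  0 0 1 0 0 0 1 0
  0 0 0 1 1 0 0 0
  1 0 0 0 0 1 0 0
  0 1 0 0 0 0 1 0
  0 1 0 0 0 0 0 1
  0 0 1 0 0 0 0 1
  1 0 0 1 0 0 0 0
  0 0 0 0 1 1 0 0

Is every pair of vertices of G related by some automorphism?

Every vertex has degree 2 and the graph is connected, so G is the 8-cycle C_8. The automorphisms of the 8-cycle are exactly the symmetries of a regular 8-gon: the dihedral group D_8, |D_8| = 16. This group acts transitively on the 8 vertices.

Yes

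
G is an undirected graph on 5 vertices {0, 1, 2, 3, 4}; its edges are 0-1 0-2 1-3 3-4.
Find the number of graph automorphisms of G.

The degree sequence is [2, 2, 1, 2, 1]; the two degree-1 vertices 2 and 4 are the ends of a path, so G = P_5. A path has exactly one nontrivial symmetry — reversal — giving Aut(G) of order 2.

2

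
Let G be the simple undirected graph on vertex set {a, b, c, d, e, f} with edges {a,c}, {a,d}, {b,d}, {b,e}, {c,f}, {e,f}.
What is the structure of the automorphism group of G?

the dihedral group of order 12

G is 2-regular and connected on 6 vertices, i.e. the cycle C_6. The automorphisms of the 6-cycle are exactly the symmetries of a regular 6-gon: the dihedral group D_6, |D_6| = 12.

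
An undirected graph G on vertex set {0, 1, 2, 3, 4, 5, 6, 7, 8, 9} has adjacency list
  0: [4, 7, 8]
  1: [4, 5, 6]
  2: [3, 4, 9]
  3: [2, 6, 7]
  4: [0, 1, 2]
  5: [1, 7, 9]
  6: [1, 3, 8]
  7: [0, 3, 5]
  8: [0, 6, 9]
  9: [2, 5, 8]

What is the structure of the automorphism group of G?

S_5

G is 3-regular on 10 vertices with no triangles and no 4-cycles (girth 5): this is the Petersen graph. It is a classical fact that the Petersen graph has automorphism group S_5 (order 120), arising from its description as the Kneser graph K(5,2).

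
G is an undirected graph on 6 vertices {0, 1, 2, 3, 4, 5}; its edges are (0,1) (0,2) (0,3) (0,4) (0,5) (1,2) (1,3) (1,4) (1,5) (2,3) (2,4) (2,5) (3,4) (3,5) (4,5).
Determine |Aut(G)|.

720

Every vertex has degree 5, so G is the complete graph K_6. Every bijection on the vertex set is an automorphism of K_6; hence Aut(K_6) ≅ S_6, order 720.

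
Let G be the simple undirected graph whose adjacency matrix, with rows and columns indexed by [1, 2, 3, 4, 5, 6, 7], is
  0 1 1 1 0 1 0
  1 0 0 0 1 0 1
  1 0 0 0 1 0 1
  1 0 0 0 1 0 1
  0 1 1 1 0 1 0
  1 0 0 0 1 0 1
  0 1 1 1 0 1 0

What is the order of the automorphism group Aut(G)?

The vertices split by degree into {1, 5, 7} (degree 4) and {2, 3, 4, 6} (degree 3); every edge runs between the two parts, so G is the complete bipartite graph K_{3,4}. The parts have unequal sizes, so no automorphism swaps them; each part is permuted independently, giving S_3 × S_4 of order 3!·4! = 144.

144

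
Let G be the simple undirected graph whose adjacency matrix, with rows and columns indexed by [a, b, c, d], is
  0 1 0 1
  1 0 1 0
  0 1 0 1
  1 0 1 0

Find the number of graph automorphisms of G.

G is 2-regular and connected on 4 vertices, i.e. the cycle C_4. The automorphisms of the 4-cycle are exactly the symmetries of a regular 4-gon: the dihedral group D_4, |D_4| = 8.

8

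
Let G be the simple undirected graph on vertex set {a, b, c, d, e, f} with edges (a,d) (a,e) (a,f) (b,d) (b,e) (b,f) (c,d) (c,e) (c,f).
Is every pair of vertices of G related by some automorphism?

Yes

G is 3-regular and bipartite with parts {d, e, f} and {a, b, c} (each part is independent and every cross-pair is an edge), so G = K_{3,3}. Aut(K_{3,3}) is the wreath product S_3 ≀ Z_2: permute within each part, then optionally swap the parts; |Aut| = 2·(3!)² = 72. This group acts transitively on the 6 vertices.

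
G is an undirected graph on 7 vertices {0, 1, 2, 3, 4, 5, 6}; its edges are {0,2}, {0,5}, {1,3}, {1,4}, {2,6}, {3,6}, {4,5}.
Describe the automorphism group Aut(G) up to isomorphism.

D_7

G is 2-regular and connected on 7 vertices, i.e. the cycle C_7. The automorphisms of the 7-cycle are exactly the symmetries of a regular 7-gon: the dihedral group D_7, |D_7| = 14.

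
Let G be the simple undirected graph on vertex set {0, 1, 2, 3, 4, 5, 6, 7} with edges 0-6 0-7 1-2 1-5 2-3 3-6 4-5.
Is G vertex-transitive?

Automorphisms preserve degree, but G has vertices of degree 1 and vertices of degree 2; no automorphism maps one to the other, so G is not vertex-transitive.

No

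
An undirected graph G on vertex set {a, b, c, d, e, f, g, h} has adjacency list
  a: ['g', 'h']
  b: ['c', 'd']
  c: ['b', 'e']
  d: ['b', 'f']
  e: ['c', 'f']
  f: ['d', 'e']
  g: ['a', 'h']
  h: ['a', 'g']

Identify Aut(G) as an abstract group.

G has two connected components, {b, c, d, e, f} and {a, g, h}; each is 2-regular, so G = C_5 ⊔ C_3. The components are non-isomorphic (different sizes), so Aut(G) = Aut(C_5) × Aut(C_3) = D_5 × D_3 of order 10·6 = 60.

D_5 × D_3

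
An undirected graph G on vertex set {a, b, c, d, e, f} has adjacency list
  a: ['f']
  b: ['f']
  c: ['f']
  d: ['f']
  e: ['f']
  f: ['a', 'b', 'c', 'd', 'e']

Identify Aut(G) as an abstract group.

the symmetric group on 5 letters

Vertex f has degree 5 and every other vertex has degree 1, so G is the star K_{1,5} with centre f. Any automorphism fixes the centre and permutes the 5 leaves freely, so Aut(G) ≅ S_5 of order 5! = 120.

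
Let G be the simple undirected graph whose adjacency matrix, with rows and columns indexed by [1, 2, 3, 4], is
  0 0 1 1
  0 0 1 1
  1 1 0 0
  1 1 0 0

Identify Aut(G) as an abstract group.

the dihedral group of order 8

G is 2-regular and bipartite on 2^2 = 4 vertices with girth 4; it is the hypercube graph Q_2. The symmetry group of the 2-cube is the hyperoctahedral group B_2 = Z_2 ≀ S_2, of order 2^2·2! = 8.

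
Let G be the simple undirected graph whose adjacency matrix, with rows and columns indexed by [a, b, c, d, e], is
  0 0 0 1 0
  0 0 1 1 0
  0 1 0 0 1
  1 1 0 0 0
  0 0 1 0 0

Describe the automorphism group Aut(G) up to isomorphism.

the cyclic group of order 2

The degree sequence is [1, 2, 2, 2, 1]; the two degree-1 vertices a and e are the ends of a path, so G = P_5. A path has exactly one nontrivial symmetry — reversal — giving Aut(G) of order 2.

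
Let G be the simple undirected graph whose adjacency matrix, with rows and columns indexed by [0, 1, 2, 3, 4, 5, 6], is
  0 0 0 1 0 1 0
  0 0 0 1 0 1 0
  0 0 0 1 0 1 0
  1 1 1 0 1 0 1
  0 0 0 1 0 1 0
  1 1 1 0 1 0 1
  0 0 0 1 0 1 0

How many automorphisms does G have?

240

The vertices split by degree into {3, 5} (degree 5) and {0, 1, 2, 4, 6} (degree 2); every edge runs between the two parts, so G is the complete bipartite graph K_{2,5}. The parts have unequal sizes, so no automorphism swaps them; each part is permuted independently, giving S_2 × S_5 of order 2!·5! = 240.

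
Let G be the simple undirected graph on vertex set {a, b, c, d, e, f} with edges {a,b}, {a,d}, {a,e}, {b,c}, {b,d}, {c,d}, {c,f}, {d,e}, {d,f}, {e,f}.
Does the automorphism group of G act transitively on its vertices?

Vertex d is the only vertex of degree 5, so every automorphism fixes it; G is not vertex-transitive.

No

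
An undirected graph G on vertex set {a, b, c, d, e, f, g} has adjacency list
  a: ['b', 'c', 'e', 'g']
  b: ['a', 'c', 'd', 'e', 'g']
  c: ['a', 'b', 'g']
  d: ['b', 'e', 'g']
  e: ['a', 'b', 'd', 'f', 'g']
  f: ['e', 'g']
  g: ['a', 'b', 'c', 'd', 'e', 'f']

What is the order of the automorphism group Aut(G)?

Degrees alone do not determine every vertex (e.g. b and e both have degree 5), but their neighbour-degree multisets differ: N(b) has degrees [3, 3, 4, 5, 6] while N(e) has degrees [2, 3, 4, 5, 6]. Repeating this refinement separates all vertices, so the only automorphism is the identity.

1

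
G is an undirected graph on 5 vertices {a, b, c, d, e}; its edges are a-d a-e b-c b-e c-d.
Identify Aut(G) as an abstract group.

G is 2-regular and connected on 5 vertices, i.e. the cycle C_5. The automorphisms of the 5-cycle are exactly the symmetries of a regular 5-gon: the dihedral group D_5, |D_5| = 10.

the dihedral group of order 10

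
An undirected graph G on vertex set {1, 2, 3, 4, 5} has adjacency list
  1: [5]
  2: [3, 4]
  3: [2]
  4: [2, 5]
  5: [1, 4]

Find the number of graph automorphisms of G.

2

The degree sequence is [1, 2, 1, 2, 2]; the two degree-1 vertices 1 and 3 are the ends of a path, so G = P_5. The only nontrivial automorphism of a path is the end-to-end reflection, so Aut(G) ≅ Z_2.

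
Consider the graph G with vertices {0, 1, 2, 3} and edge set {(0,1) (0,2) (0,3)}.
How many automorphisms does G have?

Vertex 0 has degree 3 and every other vertex has degree 1, so G is the star K_{1,3} with centre 0. Any automorphism fixes the centre and permutes the 3 leaves freely, so Aut(G) ≅ S_3 of order 3! = 6.

6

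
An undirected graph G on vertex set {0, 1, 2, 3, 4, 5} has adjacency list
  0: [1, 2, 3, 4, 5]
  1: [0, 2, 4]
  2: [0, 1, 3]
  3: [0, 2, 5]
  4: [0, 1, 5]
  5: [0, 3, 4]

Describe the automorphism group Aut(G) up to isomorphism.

D_5

Vertex 0 is the unique vertex of degree 5; the remaining 5 vertices each have degree 3 and induce a cycle, so G is the wheel on 6 vertices with hub 0. Every automorphism fixes the hub and acts on the rim 5-cycle, so Aut(G) ≅ Aut(C_5) = D_5 of order 10.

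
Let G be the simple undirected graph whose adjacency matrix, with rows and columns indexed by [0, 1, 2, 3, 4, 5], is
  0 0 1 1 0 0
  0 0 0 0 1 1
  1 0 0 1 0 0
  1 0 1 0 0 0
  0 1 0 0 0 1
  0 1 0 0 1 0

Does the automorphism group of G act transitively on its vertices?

Yes

G has two connected components, {1, 4, 5} and {0, 2, 3}; each is 2-regular, so G = C_3 ⊔ C_3. With two isomorphic components, Aut(G) = Aut(C_3) ≀ S_2 = (D_3 × D_3) ⋊ Z_2: permute each cycle by D_3, then optionally swap the two cycles. Order 2·(2·3)² = 72. Under this action every vertex can be carried to every other, so G is vertex-transitive.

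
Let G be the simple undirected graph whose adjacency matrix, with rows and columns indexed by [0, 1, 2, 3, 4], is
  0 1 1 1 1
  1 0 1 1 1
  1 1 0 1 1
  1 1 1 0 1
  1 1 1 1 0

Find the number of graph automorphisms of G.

120

Every vertex has degree 4, so G is the complete graph K_5. Any permutation of the 5 vertices preserves K_5, so Aut(K_5) = S_5 of order 5! = 120.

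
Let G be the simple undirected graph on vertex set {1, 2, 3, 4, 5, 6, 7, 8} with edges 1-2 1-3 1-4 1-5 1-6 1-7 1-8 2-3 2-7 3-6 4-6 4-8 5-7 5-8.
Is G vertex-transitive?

No

Vertex 1 is the only vertex of degree 7, so every automorphism fixes it; G is not vertex-transitive.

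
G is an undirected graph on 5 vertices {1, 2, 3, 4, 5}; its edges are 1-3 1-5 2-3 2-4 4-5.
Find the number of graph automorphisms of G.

10

G is 2-regular and connected on 5 vertices, i.e. the cycle C_5. C_5 has 5 rotations and 5 reflections, so Aut(C_5) ≅ D_5 of order 10.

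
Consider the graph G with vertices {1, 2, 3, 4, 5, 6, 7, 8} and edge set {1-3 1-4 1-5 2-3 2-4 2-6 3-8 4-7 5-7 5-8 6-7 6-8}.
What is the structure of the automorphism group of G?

G is 3-regular and bipartite on 2^3 = 8 vertices with girth 4; it is the hypercube graph Q_3. The symmetry group of the 3-cube is the hyperoctahedral group B_3 = Z_2 ≀ S_3, of order 2^3·3! = 48.

the hyperoctahedral group B_3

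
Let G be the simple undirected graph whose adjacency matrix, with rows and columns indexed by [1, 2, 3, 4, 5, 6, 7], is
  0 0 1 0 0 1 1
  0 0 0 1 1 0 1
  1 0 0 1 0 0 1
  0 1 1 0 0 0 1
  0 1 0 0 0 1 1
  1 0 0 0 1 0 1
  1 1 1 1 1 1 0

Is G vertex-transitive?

Vertex 7 is the only vertex of degree 6, so every automorphism fixes it; G is not vertex-transitive.

No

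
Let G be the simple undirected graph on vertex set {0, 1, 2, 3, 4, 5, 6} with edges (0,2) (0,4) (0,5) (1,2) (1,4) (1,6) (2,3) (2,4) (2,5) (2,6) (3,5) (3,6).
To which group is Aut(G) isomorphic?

the dihedral group of order 12

Vertex 2 is the unique vertex of degree 6; the remaining 6 vertices each have degree 3 and induce a cycle, so G is the wheel on 7 vertices with hub 2. With the hub fixed, the remaining symmetry is that of the rim cycle C_6, giving the dihedral group D_6.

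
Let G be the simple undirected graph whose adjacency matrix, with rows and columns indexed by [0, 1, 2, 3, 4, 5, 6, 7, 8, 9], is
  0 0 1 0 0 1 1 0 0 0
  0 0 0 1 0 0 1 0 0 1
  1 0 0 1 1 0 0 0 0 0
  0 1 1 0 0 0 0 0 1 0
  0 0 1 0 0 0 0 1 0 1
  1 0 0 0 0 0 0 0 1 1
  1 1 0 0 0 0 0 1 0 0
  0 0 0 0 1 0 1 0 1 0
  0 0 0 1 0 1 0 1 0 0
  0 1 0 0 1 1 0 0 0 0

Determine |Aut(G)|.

G is 3-regular on 10 vertices with no triangles and no 4-cycles (girth 5): this is the Petersen graph. It is a classical fact that the Petersen graph has automorphism group S_5 (order 120), arising from its description as the Kneser graph K(5,2).

120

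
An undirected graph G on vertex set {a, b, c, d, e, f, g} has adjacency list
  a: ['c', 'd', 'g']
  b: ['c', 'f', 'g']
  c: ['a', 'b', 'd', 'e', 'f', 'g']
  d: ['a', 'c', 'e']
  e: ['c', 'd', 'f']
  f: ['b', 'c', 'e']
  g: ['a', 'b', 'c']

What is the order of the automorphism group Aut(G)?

12

Vertex c is the unique vertex of degree 6; the remaining 6 vertices each have degree 3 and induce a cycle, so G is the wheel on 7 vertices with hub c. With the hub fixed, the remaining symmetry is that of the rim cycle C_6, giving the dihedral group D_6.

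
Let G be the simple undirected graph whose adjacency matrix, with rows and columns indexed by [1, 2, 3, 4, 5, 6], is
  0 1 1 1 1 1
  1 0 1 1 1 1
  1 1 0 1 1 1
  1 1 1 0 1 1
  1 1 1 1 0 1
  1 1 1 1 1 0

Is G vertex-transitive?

Yes

Every vertex has degree 5, so G is the complete graph K_6. Every bijection on the vertex set is an automorphism of K_6; hence Aut(K_6) ≅ S_6, order 720. This group acts transitively on the 6 vertices.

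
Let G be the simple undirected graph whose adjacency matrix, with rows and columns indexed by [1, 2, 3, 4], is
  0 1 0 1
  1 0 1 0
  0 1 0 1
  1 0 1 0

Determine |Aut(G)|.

8

G is 2-regular and bipartite on 2^2 = 4 vertices with girth 4; it is the hypercube graph Q_2. The symmetry group of the 2-cube is the hyperoctahedral group B_2 = Z_2 ≀ S_2, of order 2^2·2! = 8.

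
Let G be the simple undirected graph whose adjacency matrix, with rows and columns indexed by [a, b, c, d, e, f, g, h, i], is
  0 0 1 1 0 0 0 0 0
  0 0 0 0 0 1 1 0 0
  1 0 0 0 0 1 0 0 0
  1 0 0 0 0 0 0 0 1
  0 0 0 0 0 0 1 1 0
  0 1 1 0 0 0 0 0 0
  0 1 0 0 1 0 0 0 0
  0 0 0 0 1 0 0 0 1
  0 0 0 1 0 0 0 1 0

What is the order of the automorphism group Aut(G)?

18

Every vertex has degree 2 and the graph is connected, so G is the 9-cycle C_9. The automorphisms of the 9-cycle are exactly the symmetries of a regular 9-gon: the dihedral group D_9, |D_9| = 18.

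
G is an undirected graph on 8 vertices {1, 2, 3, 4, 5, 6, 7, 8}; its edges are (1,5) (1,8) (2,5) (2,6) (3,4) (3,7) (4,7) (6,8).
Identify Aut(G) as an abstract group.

G has two connected components, {1, 2, 5, 6, 8} and {3, 4, 7}; each is 2-regular, so G = C_5 ⊔ C_3. The components are non-isomorphic (different sizes), so Aut(G) = Aut(C_5) × Aut(C_3) = D_5 × D_3 of order 10·6 = 60.

D_5 × D_3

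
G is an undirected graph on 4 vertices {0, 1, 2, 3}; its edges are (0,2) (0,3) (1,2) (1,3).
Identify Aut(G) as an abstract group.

D_4

G is 2-regular and connected on 4 vertices, i.e. the cycle C_4. C_4 has 4 rotations and 4 reflections, so Aut(C_4) ≅ D_4 of order 8.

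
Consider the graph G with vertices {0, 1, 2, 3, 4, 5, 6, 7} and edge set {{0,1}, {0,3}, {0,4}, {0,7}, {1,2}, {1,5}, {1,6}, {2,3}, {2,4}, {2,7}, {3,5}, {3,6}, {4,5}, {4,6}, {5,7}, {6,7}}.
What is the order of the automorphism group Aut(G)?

G is 4-regular and bipartite with parts {1, 3, 4, 7} and {0, 2, 5, 6} (each part is independent and every cross-pair is an edge), so G = K_{4,4}. Each part can be permuted independently (S_4 × S_4) and the two equal-size parts can also be swapped, giving (S_4 × S_4) ⋊ Z_2 of order 2·(4!)² = 1152.

1152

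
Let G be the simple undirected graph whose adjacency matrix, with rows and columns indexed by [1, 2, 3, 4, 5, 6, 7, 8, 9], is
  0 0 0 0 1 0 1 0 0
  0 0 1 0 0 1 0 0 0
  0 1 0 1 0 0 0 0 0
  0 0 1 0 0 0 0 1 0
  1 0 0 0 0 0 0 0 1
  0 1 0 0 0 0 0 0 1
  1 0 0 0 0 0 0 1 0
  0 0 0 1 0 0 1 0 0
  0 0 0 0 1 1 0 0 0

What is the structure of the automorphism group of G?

D_9

Every vertex has degree 2 and the graph is connected, so G is the 9-cycle C_9. The automorphisms of the 9-cycle are exactly the symmetries of a regular 9-gon: the dihedral group D_9, |D_9| = 18.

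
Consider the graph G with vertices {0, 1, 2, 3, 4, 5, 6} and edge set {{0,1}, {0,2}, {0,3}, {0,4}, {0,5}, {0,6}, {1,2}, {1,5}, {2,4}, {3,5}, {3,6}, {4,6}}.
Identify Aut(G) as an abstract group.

Vertex 0 is the unique vertex of degree 6; the remaining 6 vertices each have degree 3 and induce a cycle, so G is the wheel on 7 vertices with hub 0. Every automorphism fixes the hub and acts on the rim 6-cycle, so Aut(G) ≅ Aut(C_6) = D_6 of order 12.

D_6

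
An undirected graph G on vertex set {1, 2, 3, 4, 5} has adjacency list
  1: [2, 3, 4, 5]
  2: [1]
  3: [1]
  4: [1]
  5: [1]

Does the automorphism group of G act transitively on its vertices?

Vertex 1 is the only vertex of degree 4, so every automorphism fixes it; G is not vertex-transitive.

No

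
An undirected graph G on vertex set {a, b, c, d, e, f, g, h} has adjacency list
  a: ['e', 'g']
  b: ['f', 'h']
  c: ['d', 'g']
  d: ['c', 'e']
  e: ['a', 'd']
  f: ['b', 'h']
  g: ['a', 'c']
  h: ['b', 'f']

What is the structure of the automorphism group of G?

D_5 × D_3

G has two connected components, {a, c, d, e, g} and {b, f, h}; each is 2-regular, so G = C_5 ⊔ C_3. No automorphism exchanges components of different sizes, hence Aut(G) is the direct product D_5 × D_3, order 60.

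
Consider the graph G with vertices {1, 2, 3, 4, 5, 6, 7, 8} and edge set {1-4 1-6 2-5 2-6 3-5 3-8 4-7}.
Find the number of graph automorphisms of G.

The degree sequence is [2, 2, 2, 2, 2, 2, 1, 1]; the two degree-1 vertices 7 and 8 are the ends of a path, so G = P_8. A path has exactly one nontrivial symmetry — reversal — giving Aut(G) of order 2.

2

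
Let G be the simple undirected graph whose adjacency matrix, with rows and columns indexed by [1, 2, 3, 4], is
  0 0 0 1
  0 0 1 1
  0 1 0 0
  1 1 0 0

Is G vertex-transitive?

No

Automorphisms preserve degree, but G has vertices of degree 1 and vertices of degree 2; no automorphism maps one to the other, so G is not vertex-transitive.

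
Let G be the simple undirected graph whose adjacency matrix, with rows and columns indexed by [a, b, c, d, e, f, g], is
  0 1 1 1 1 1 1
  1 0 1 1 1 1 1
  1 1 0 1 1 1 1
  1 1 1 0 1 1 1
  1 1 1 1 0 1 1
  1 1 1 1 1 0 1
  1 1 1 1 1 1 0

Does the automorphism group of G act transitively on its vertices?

Every vertex has degree 6, so G is the complete graph K_7. Any permutation of the 7 vertices preserves K_7, so Aut(K_7) = S_7 of order 7! = 5040. This group acts transitively on the 7 vertices.

Yes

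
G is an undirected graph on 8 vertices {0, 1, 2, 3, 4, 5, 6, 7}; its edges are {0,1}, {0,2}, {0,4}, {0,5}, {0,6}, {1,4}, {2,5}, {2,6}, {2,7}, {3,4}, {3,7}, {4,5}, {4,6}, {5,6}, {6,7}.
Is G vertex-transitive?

No

Vertex 7 is the only vertex of degree 3, so every automorphism fixes it; G is not vertex-transitive.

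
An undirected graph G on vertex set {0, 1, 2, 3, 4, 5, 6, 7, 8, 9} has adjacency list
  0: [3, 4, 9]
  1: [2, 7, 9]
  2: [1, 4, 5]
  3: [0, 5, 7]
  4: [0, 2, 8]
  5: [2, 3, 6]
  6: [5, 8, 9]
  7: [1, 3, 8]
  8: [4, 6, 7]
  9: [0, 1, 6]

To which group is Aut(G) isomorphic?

the symmetric group S_5

G is 3-regular on 10 vertices with no triangles and no 4-cycles (girth 5): this is the Petersen graph. It is a classical fact that the Petersen graph has automorphism group S_5 (order 120), arising from its description as the Kneser graph K(5,2).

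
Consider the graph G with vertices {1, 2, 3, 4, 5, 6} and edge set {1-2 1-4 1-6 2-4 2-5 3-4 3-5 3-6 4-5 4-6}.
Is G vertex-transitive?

Vertex 4 is the only vertex of degree 5, so every automorphism fixes it; G is not vertex-transitive.

No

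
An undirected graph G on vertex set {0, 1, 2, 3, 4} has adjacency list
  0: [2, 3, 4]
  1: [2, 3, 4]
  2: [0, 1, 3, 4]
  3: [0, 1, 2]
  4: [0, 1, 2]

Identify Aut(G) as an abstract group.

D_4

Vertex 2 is the unique vertex of degree 4; the remaining 4 vertices each have degree 3 and induce a cycle, so G is the wheel on 5 vertices with hub 2. Every automorphism fixes the hub and acts on the rim 4-cycle, so Aut(G) ≅ Aut(C_4) = D_4 of order 8.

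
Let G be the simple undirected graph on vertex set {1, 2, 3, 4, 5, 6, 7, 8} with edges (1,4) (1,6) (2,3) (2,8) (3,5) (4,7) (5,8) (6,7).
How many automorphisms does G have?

128

G has two connected components, {1, 4, 6, 7} and {2, 3, 5, 8}; each is 2-regular, so G = C_4 ⊔ C_4. With two isomorphic components, Aut(G) = Aut(C_4) ≀ S_2 = (D_4 × D_4) ⋊ Z_2: permute each cycle by D_4, then optionally swap the two cycles. Order 2·(2·4)² = 128.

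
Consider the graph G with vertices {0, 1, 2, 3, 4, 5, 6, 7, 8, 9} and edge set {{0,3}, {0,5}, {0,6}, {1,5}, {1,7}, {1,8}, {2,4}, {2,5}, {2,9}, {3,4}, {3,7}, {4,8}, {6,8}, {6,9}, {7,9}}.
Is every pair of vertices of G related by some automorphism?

Yes

G is 3-regular on 10 vertices with no triangles and no 4-cycles (girth 5): this is the Petersen graph. Viewing the Petersen graph as the Kneser graph K(5,2) — vertices are 2-subsets of {1,…,5}, edges join disjoint pairs — its automorphisms are exactly the permutations of the 5-element set, so Aut ≅ S_5 of order 120. This group acts transitively on the 10 vertices.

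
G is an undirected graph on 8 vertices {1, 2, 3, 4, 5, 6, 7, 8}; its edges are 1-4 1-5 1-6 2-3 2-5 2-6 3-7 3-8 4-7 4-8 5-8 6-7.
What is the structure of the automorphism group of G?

G is 3-regular and bipartite on 2^3 = 8 vertices with girth 4; it is the hypercube graph Q_3. Aut(Q_3) consists of the signed permutations of the 3 coordinate axes: 3! permutations times 2^3 sign flips, so |Aut| = 2^3·3! = 48.

the hyperoctahedral group B_3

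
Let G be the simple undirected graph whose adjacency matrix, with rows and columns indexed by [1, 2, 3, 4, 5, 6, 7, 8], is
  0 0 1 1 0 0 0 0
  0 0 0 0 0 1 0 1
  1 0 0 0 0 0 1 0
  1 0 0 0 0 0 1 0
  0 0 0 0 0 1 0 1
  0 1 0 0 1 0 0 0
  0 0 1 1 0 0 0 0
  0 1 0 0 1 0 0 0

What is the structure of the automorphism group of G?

G has two connected components, {2, 5, 6, 8} and {1, 3, 4, 7}; each is 2-regular, so G = C_4 ⊔ C_4. Aut of a disjoint union of two copies of C_4 is the wreath product D_4 ≀ Z_2, of order 2·8² = 128.

D_4 ≀ Z_2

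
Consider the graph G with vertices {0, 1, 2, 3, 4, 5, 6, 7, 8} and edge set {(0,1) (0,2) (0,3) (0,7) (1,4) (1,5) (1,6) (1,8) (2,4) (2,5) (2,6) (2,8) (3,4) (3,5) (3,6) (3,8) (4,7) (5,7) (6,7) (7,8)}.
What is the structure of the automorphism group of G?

The vertices split by degree into {1, 2, 3, 7} (degree 5) and {0, 4, 5, 6, 8} (degree 4); every edge runs between the two parts, so G is the complete bipartite graph K_{4,5}. Automorphisms preserve the bipartition setwise (since the parts differ in size) and act as S_4 × S_5 within it; |Aut| = 2880.

S_4 × S_5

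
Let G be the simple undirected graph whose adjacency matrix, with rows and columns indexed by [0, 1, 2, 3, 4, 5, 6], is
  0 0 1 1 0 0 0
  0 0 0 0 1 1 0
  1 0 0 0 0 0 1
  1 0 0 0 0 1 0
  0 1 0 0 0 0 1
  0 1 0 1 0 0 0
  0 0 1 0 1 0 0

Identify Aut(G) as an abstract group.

D_7

Every vertex has degree 2 and the graph is connected, so G is the 7-cycle C_7. C_7 has 7 rotations and 7 reflections, so Aut(C_7) ≅ D_7 of order 14.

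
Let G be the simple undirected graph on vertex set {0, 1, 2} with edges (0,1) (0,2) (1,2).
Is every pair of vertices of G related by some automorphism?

Every vertex has degree 2, so G is the complete graph K_3. Any permutation of the 3 vertices preserves K_3, so Aut(K_3) = S_3 of order 3! = 6. Under this action every vertex can be carried to every other, so G is vertex-transitive.

Yes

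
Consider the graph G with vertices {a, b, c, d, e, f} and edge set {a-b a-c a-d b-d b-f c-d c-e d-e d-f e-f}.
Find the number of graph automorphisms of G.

Vertex d is the unique vertex of degree 5; the remaining 5 vertices each have degree 3 and induce a cycle, so G is the wheel on 6 vertices with hub d. Every automorphism fixes the hub and acts on the rim 5-cycle, so Aut(G) ≅ Aut(C_5) = D_5 of order 10.

10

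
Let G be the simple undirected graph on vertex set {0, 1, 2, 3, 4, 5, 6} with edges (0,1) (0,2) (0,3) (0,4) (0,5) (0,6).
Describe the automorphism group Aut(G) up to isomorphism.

Vertex 0 has degree 6 and every other vertex has degree 1, so G is the star K_{1,6} with centre 0. The 6 leaves are pairwise interchangeable while the centre is fixed, giving Aut(G) = S_6.

S_6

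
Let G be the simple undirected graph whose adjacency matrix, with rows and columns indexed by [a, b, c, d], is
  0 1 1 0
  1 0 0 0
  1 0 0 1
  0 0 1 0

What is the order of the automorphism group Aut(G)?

The degree sequence is [2, 1, 2, 1]; the two degree-1 vertices b and d are the ends of a path, so G = P_4. A path has exactly one nontrivial symmetry — reversal — giving Aut(G) of order 2.

2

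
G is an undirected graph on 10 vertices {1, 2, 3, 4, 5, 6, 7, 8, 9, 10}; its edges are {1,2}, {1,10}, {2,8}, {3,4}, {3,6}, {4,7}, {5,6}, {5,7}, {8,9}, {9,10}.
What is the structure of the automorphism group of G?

G has two connected components, {1, 2, 8, 9, 10} and {3, 4, 5, 6, 7}; each is 2-regular, so G = C_5 ⊔ C_5. With two isomorphic components, Aut(G) = Aut(C_5) ≀ S_2 = (D_5 × D_5) ⋊ Z_2: permute each cycle by D_5, then optionally swap the two cycles. Order 2·(2·5)² = 200.

D_5 ≀ Z_2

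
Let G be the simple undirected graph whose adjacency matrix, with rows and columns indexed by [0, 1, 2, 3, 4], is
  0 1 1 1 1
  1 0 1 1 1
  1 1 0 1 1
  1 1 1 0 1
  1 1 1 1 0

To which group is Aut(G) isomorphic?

All 5 vertices are pairwise adjacent: G = K_5. Any permutation of the 5 vertices preserves K_5, so Aut(K_5) = S_5 of order 5! = 120.

S_5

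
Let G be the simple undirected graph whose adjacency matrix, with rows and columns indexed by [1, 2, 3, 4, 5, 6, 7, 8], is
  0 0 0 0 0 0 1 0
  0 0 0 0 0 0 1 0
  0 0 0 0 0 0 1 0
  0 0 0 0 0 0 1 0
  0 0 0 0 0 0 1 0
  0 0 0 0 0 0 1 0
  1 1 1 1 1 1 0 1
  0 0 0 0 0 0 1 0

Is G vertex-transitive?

No

Vertex 7 is the only vertex of degree 7, so every automorphism fixes it; G is not vertex-transitive.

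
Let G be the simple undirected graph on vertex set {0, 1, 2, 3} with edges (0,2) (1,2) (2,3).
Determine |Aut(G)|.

6

Vertex 2 has degree 3 and every other vertex has degree 1, so G is the star K_{1,3} with centre 2. Any automorphism fixes the centre and permutes the 3 leaves freely, so Aut(G) ≅ S_3 of order 3! = 6.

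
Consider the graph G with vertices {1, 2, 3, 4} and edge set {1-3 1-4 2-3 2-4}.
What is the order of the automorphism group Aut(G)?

G is 2-regular and bipartite on 2^2 = 4 vertices with girth 4; it is the hypercube graph Q_2. The symmetry group of the 2-cube is the hyperoctahedral group B_2 = Z_2 ≀ S_2, of order 2^2·2! = 8.

8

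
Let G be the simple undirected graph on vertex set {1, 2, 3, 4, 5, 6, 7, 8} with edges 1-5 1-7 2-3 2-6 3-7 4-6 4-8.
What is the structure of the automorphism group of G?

the cyclic group of order 2

The degree sequence is [2, 2, 2, 2, 1, 2, 2, 1]; the two degree-1 vertices 5 and 8 are the ends of a path, so G = P_8. The only nontrivial automorphism of a path is the end-to-end reflection, so Aut(G) ≅ Z_2.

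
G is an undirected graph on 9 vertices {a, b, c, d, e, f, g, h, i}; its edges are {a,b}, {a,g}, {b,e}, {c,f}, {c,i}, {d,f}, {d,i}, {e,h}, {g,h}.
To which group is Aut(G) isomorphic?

G has two connected components, {a, b, e, g, h} and {c, d, f, i}; each is 2-regular, so G = C_5 ⊔ C_4. The components are non-isomorphic (different sizes), so Aut(G) = Aut(C_5) × Aut(C_4) = D_5 × D_4 of order 10·8 = 80.

D_5 × D_4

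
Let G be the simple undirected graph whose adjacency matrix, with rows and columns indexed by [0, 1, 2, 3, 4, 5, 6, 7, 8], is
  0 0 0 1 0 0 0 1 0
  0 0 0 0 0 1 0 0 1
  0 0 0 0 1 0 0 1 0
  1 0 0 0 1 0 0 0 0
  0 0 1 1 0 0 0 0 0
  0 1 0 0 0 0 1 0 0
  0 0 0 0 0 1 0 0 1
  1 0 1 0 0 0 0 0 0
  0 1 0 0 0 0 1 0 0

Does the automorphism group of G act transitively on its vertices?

No

G has two connected components, {0, 2, 3, 4, 7} and {1, 5, 6, 8}; each is 2-regular, so G = C_5 ⊔ C_4. The orbit of 0 under Aut(G) is {0, 2, 3, 4, 7}, which does not contain 1, so G is not vertex-transitive.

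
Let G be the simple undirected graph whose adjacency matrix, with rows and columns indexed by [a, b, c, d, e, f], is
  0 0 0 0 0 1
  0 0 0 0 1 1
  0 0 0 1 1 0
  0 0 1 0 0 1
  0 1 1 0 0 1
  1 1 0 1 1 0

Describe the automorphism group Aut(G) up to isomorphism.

Degrees alone do not determine every vertex (e.g. b and c both have degree 2), but their neighbour-degree multisets differ: N(b) has degrees [3, 4] while N(c) has degrees [2, 3]. Repeating this refinement separates all vertices, so the only automorphism is the identity.

1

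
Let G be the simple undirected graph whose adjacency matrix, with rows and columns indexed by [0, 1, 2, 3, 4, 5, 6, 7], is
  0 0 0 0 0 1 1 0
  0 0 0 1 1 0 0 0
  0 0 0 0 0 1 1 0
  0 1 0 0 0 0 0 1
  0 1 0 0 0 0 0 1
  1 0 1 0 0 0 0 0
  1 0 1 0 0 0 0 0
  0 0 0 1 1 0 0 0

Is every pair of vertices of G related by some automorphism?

Yes

G has two connected components, {1, 3, 4, 7} and {0, 2, 5, 6}; each is 2-regular, so G = C_4 ⊔ C_4. Aut of a disjoint union of two copies of C_4 is the wreath product D_4 ≀ Z_2, of order 2·8² = 128. Under this action every vertex can be carried to every other, so G is vertex-transitive.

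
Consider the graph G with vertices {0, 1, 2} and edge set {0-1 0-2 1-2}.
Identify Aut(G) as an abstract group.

All 3 vertices are pairwise adjacent: G = K_3. Any permutation of the 3 vertices preserves K_3, so Aut(K_3) = S_3 of order 3! = 6.

the symmetric group on 3 letters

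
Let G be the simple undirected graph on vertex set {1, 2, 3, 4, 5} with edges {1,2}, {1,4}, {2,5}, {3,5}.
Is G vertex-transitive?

Automorphisms preserve degree, but G has vertices of degree 1 and vertices of degree 2; no automorphism maps one to the other, so G is not vertex-transitive.

No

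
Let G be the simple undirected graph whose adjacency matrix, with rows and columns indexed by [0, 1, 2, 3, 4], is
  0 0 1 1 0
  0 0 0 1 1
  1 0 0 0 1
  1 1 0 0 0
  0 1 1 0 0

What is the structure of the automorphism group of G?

Every vertex has degree 2 and the graph is connected, so G is the 5-cycle C_5. The automorphisms of the 5-cycle are exactly the symmetries of a regular 5-gon: the dihedral group D_5, |D_5| = 10.

the dihedral group of order 10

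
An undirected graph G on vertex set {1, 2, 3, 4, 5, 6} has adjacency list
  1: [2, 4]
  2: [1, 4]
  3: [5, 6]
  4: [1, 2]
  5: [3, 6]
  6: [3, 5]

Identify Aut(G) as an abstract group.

G has two connected components, {1, 2, 4} and {3, 5, 6}; each is 2-regular, so G = C_3 ⊔ C_3. With two isomorphic components, Aut(G) = Aut(C_3) ≀ S_2 = (D_3 × D_3) ⋊ Z_2: permute each cycle by D_3, then optionally swap the two cycles. Order 2·(2·3)² = 72.

(D_3 × D_3) ⋊ Z_2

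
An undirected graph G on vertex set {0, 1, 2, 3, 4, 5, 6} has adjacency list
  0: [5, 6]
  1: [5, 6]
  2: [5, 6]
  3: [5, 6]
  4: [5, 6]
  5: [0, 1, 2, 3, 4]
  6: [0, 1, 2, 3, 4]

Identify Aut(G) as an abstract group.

The vertices split by degree into {5, 6} (degree 5) and {0, 1, 2, 3, 4} (degree 2); every edge runs between the two parts, so G is the complete bipartite graph K_{2,5}. The parts have unequal sizes, so no automorphism swaps them; each part is permuted independently, giving S_2 × S_5 of order 2!·5! = 240.

S_2 × S_5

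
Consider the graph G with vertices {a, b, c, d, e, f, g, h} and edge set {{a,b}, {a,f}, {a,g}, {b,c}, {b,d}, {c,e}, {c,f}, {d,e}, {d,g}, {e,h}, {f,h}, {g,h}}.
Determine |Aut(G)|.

G is 3-regular and bipartite on 2^3 = 8 vertices with girth 4; it is the hypercube graph Q_3. Aut(Q_3) consists of the signed permutations of the 3 coordinate axes: 3! permutations times 2^3 sign flips, so |Aut| = 2^3·3! = 48.

48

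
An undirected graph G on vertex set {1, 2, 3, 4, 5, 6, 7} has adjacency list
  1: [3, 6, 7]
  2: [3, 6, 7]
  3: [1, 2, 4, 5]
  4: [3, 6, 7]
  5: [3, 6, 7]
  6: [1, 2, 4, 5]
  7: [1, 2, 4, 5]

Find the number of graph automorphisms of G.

The vertices split by degree into {3, 6, 7} (degree 4) and {1, 2, 4, 5} (degree 3); every edge runs between the two parts, so G is the complete bipartite graph K_{3,4}. Automorphisms preserve the bipartition setwise (since the parts differ in size) and act as S_3 × S_4 within it; |Aut| = 144.

144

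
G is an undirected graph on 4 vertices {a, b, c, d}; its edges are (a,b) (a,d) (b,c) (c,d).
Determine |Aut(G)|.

G is 2-regular and bipartite on 2^2 = 4 vertices with girth 4; it is the hypercube graph Q_2. The symmetry group of the 2-cube is the hyperoctahedral group B_2 = Z_2 ≀ S_2, of order 2^2·2! = 8.

8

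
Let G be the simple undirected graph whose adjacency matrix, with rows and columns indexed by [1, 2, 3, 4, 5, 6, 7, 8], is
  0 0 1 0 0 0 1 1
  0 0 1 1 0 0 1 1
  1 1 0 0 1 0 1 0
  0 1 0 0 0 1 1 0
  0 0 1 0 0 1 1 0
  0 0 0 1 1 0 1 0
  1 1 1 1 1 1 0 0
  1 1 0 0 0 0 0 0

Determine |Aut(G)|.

The degree sequence is [3, 4, 4, 3, 3, 3, 6, 2]. Checking the degree-preserving permutations of the vertex set shows that none except the identity preserves every edge, so Aut(G) is trivial.

1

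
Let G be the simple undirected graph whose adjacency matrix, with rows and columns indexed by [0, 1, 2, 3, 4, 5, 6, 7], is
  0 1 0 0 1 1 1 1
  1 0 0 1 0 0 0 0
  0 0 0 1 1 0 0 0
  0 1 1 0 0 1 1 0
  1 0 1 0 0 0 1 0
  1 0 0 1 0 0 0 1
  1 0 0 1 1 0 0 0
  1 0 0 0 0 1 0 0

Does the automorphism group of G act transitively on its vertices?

Vertex 0 is the only vertex of degree 5, so every automorphism fixes it; G is not vertex-transitive.

No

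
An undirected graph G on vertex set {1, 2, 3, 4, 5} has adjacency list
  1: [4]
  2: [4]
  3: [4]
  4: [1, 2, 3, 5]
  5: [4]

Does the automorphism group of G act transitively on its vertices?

Vertex 4 is the only vertex of degree 4, so every automorphism fixes it; G is not vertex-transitive.

No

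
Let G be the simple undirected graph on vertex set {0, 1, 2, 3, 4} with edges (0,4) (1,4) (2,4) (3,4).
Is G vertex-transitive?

No

Vertex 4 is the only vertex of degree 4, so every automorphism fixes it; G is not vertex-transitive.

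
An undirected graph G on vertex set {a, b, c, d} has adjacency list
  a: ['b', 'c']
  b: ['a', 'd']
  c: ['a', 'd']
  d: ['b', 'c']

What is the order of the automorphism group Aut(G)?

G is 2-regular and connected on 4 vertices, i.e. the cycle C_4. The automorphisms of the 4-cycle are exactly the symmetries of a regular 4-gon: the dihedral group D_4, |D_4| = 8.

8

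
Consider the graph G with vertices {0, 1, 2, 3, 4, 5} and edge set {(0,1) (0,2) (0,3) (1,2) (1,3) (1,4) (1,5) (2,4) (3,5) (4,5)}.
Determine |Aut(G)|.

Vertex 1 is the unique vertex of degree 5; the remaining 5 vertices each have degree 3 and induce a cycle, so G is the wheel on 6 vertices with hub 1. Every automorphism fixes the hub and acts on the rim 5-cycle, so Aut(G) ≅ Aut(C_5) = D_5 of order 10.

10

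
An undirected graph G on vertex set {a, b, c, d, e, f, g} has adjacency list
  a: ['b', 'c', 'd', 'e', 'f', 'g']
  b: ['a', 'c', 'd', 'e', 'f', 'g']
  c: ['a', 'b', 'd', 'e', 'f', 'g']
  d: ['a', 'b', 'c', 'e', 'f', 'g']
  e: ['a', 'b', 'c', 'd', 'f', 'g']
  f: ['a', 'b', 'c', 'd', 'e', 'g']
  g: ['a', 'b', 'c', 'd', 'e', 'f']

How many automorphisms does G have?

All 7 vertices are pairwise adjacent: G = K_7. Every bijection on the vertex set is an automorphism of K_7; hence Aut(K_7) ≅ S_7, order 5040.

5040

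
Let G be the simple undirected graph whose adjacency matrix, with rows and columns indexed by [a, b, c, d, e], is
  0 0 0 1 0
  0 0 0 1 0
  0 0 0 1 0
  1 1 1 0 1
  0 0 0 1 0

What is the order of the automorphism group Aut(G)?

Vertex d has degree 4 and every other vertex has degree 1, so G is the star K_{1,4} with centre d. Any automorphism fixes the centre and permutes the 4 leaves freely, so Aut(G) ≅ S_4 of order 4! = 24.

24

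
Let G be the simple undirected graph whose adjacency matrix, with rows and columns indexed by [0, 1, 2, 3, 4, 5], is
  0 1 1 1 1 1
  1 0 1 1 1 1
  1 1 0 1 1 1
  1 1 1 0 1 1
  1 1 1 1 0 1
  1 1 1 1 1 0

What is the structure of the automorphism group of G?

Every vertex has degree 5, so G is the complete graph K_6. Any permutation of the 6 vertices preserves K_6, so Aut(K_6) = S_6 of order 6! = 720.

S_6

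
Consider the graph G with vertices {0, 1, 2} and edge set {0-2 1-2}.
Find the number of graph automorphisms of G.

The degree sequence is [1, 1, 2]; the two degree-1 vertices 0 and 1 are the ends of a path, so G = P_3. The only nontrivial automorphism of a path is the end-to-end reflection, so Aut(G) ≅ Z_2.

2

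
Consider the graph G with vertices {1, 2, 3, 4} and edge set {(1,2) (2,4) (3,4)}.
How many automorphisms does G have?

The degree sequence is [1, 2, 1, 2]; the two degree-1 vertices 1 and 3 are the ends of a path, so G = P_4. The only nontrivial automorphism of a path is the end-to-end reflection, so Aut(G) ≅ Z_2.

2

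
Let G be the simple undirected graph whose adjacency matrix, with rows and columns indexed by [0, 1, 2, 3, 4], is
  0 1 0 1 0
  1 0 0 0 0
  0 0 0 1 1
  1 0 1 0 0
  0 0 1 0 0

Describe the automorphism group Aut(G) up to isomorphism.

The degree sequence is [2, 1, 2, 2, 1]; the two degree-1 vertices 1 and 4 are the ends of a path, so G = P_5. A path has exactly one nontrivial symmetry — reversal — giving Aut(G) of order 2.

the cyclic group of order 2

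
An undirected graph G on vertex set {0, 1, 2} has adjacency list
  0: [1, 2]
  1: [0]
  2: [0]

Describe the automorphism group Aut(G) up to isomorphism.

Z_2

The degree sequence is [2, 1, 1]; the two degree-1 vertices 1 and 2 are the ends of a path, so G = P_3. A path has exactly one nontrivial symmetry — reversal — giving Aut(G) of order 2.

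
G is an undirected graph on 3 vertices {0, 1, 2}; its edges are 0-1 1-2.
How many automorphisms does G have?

2

The degree sequence is [1, 2, 1]; the two degree-1 vertices 0 and 2 are the ends of a path, so G = P_3. A path has exactly one nontrivial symmetry — reversal — giving Aut(G) of order 2.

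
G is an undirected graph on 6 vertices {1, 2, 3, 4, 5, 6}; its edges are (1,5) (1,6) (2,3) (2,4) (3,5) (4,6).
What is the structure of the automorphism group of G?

the dihedral group of order 12

Every vertex has degree 2 and the graph is connected, so G is the 6-cycle C_6. C_6 has 6 rotations and 6 reflections, so Aut(C_6) ≅ D_6 of order 12.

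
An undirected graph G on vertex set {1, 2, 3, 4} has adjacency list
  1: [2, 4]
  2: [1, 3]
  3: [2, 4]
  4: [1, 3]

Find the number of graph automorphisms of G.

G is 2-regular and bipartite on 2^2 = 4 vertices with girth 4; it is the hypercube graph Q_2. The symmetry group of the 2-cube is the hyperoctahedral group B_2 = Z_2 ≀ S_2, of order 2^2·2! = 8.

8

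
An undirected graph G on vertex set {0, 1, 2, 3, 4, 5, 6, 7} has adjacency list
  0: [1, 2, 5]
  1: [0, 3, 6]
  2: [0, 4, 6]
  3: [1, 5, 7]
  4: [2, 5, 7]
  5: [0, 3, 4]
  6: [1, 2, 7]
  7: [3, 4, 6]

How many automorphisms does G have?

G is 3-regular and bipartite on 2^3 = 8 vertices with girth 4; it is the hypercube graph Q_3. Aut(Q_3) consists of the signed permutations of the 3 coordinate axes: 3! permutations times 2^3 sign flips, so |Aut| = 2^3·3! = 48.

48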